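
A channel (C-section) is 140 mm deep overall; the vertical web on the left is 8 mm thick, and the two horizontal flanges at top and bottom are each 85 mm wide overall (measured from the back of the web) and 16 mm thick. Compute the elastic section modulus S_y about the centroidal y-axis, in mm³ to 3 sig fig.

Break the section into simple shapes (no overlaps), measuring from the bottom-left corner of the bounding box.
Web: 8 × 140, A = 1 120 mm², x = 4 mm, Ī = 5973.3 mm⁴.
Top flange (beyond web): 77 × 16, A = 1 232 mm², x = 46.5 mm, Ī = 608 711 mm⁴.
Bottom flange (beyond web): 77 × 16, A = 1 232 mm², x = 46.5 mm, Ī = 608 711 mm⁴.
Centroid: x̄ = ΣA·x / ΣA = 33.219 mm.
Transfer each piece to the centroidal y-axis using Ī + A·d² with d = x − 33.219:
  web: d = -29.219 mm → contributes +962 157 mm⁴
  top flange (beyond web): d = 13.281 mm → contributes +826 025 mm⁴
  bottom flange (beyond web): d = 13.281 mm → contributes +826 025 mm⁴
Total I = 2 614 207 mm⁴.
Extreme fibre distance c = 51.781 mm; S = I/c = 50 486 mm³.

S_y ≈ 5.05 × 10⁴ mm³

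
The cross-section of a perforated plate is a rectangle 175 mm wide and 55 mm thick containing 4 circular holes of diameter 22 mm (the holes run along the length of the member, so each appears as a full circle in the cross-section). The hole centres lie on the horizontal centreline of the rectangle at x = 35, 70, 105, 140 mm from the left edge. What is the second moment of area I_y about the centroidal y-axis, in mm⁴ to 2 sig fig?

Decompose the section into non-overlapping parts with the origin at the bottom-left of its bounding rectangle.
Plate: 175 × 55, A = 9 625 mm², x = 87.5 mm, Ī = 24 563 802 mm⁴.
Hole 1 (subtracted): ⌀22, A = 380.1 mm², x = 35 mm, Ī = 11 499 mm⁴.
Hole 2 (subtracted): ⌀22, A = 380.1 mm², x = 70 mm, Ī = 11 499 mm⁴.
Hole 3 (subtracted): ⌀22, A = 380.1 mm², x = 105 mm, Ī = 11 499 mm⁴.
Hole 4 (subtracted): ⌀22, A = 380.1 mm², x = 140 mm, Ī = 11 499 mm⁴.
By symmetry the centroid is at mid-width, x̄ = 87.5 mm.
Transfer each piece to the centroidal y-axis using Ī + A·d² with d = x − 87.5:
  plate: d = 0 mm → contributes +24 563 802 mm⁴
  hole 1: d = -52.5 mm → contributes −1 059 240 mm⁴
  hole 2: d = -17.5 mm → contributes −127 915 mm⁴
  hole 3: d = 17.5 mm → contributes −127 915 mm⁴
  hole 4: d = 52.5 mm → contributes −1 059 240 mm⁴
Total I = 22 189 493 mm⁴.

I_y ≈ 2.2 × 10⁷ mm⁴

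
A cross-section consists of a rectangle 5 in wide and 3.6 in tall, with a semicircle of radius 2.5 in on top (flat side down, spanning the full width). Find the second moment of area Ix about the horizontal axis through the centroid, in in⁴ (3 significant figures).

Treat the section as a set of non-overlapping primitives; coordinates are from the bounding-box lower-left.
Rectangular body: 5 × 3.6, A = 18 in², y = 1.8 in, Ī = 19.44 in⁴.
Semicircular cap: semicircle r = 2.5, A = 9.8175 in², y = 4.661 in, Ī = 4.2874 in⁴.
Centroid: ȳ = ΣA·y / ΣA = 2.8097 in.
Transfer each piece to the horizontal axis through the centroid using Ī + A·d² with d = y − 2.8097:
  rectangular body: d = -1.0097 in → contributes +37.792 in⁴
  semicircular cap: d = 1.8513 in → contributes +37.935 in⁴
Total I = 75.727 in⁴.

Ix ≈ 75.7 in⁴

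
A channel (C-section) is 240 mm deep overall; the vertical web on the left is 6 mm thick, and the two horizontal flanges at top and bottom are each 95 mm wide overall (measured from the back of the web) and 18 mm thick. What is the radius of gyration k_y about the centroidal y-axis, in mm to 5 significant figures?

Break the section into simple shapes (no overlaps), measuring from the bottom-left corner of the bounding box.
Web: 6 × 240, A = 1 440 mm², x = 3 mm, Ī = 4 320 mm⁴.
Top flange (beyond web): 89 × 18, A = 1 602 mm², x = 50.5 mm, Ī = 1 057 454 mm⁴.
Bottom flange (beyond web): 89 × 18, A = 1 602 mm², x = 50.5 mm, Ī = 1 057 454 mm⁴.
Centroid: x̄ = ΣA·x / ΣA = 35.77132 mm.
Transfer each piece to the centroidal y-axis using Ī + A·d² with d = x − 35.77132:
  web: d = -32.77132 mm → contributes +1 550 821 mm⁴
  top flange (beyond web): d = 14.72868 mm → contributes +1 404 982 mm⁴
  bottom flange (beyond web): d = 14.72868 mm → contributes +1 404 982 mm⁴
Total I = 4 360 785 mm⁴.
Radius of gyration: k = √(I/A) = √(4 360 785 / 4 644) = 30.64335 mm.

k_y ≈ 30.643 mm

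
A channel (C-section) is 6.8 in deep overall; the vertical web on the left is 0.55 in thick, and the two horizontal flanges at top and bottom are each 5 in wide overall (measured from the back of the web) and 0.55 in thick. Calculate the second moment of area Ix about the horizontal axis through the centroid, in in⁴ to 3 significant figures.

Split into non-overlapping primitives; take the origin at the lower-left of the bounding box.
Web: 0.55 × 6.8, A = 3.74 in², y = 3.4 in, Ī = 14.411 in⁴.
Top flange (beyond web): 4.45 × 0.55, A = 2.4475 in², y = 6.525 in, Ī = 0.061697 in⁴.
Bottom flange (beyond web): 4.45 × 0.55, A = 2.4475 in², y = 0.275 in, Ī = 0.061697 in⁴.
By symmetry the centroid is at mid-height, ȳ = 3.4 in.
Transfer each piece to the horizontal axis through the centroid using Ī + A·d² with d = y − 3.4:
  web: d = 0 in → contributes +14.411 in⁴
  top flange (beyond web): d = 3.125 in → contributes +23.963 in⁴
  bottom flange (beyond web): d = -3.125 in → contributes +23.963 in⁴
Total I = 62.338 in⁴.

Ix ≈ 62.3 in⁴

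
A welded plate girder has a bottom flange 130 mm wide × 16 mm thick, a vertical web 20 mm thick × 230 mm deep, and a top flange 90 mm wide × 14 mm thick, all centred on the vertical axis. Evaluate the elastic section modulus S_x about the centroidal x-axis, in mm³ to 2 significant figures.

S_x ≈ 4.9 × 10⁵ mm³

Decompose the section into non-overlapping parts with the origin at the bottom-left of its bounding rectangle.
Bottom plate: 130 × 16, A = 2 080 mm², y = 8 mm, Ī = 44 373 mm⁴.
Web plate: 20 × 230, A = 4 600 mm², y = 131 mm, Ī = 20 278 333 mm⁴.
Top plate: 90 × 14, A = 1 260 mm², y = 253 mm, Ī = 20 580 mm⁴.
Centroid: ȳ = ΣA·y / ΣA = 118.1 mm.
Transfer each piece to the centroidal x-axis using Ī + A·d² with d = y − 118.1:
  bottom plate: d = -110.1 mm → contributes +25 275 809 mm⁴
  web plate: d = 12.86 mm → contributes +21 039 252 mm⁴
  top plate: d = 134.9 mm → contributes +22 936 973 mm⁴
Total I = 69 252 034 mm⁴.
Extreme fibre distance c = 141.9 mm; S = I/c = 488 167 mm³.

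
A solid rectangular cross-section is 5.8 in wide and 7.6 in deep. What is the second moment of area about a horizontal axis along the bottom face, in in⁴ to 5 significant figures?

I_base ≈ 848.69 in⁴

The section: 5.8 × 7.6, A = 44.08 in², y = 3.8 in, Ī = 212.1717 in⁴.
Transfer it to the bottom edge using Ī + A·d² with d = y − 0:
  the section: d = 3.8 in → contributes +848.6869 in⁴
Total I = 848.6869 in⁴.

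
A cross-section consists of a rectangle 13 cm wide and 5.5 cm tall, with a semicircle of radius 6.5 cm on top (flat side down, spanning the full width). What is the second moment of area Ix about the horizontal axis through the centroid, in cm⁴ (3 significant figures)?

Decompose the section into non-overlapping parts with the origin at the bottom-left of its bounding rectangle.
Rectangular body: 13 × 5.5, A = 71.5 cm², y = 2.75 cm, Ī = 180.24 cm⁴.
Semicircular cap: semicircle r = 6.5, A = 66.366 cm², y = 8.2587 cm, Ī = 195.92 cm⁴.
Centroid: ȳ = ΣA·y / ΣA = 5.4018 cm.
Transfer each piece to the horizontal axis through the centroid using Ī + A·d² with d = y − 5.4018:
  rectangular body: d = -2.6518 cm → contributes +683.02 cm⁴
  semicircular cap: d = 2.8569 cm → contributes +737.6 cm⁴
Total I = 1420.6 cm⁴.

Ix ≈ 1420 cm⁴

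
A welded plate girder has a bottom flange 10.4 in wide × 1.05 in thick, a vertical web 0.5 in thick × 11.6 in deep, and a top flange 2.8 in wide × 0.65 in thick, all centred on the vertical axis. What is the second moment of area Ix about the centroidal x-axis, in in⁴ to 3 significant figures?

Break the section into simple shapes (no overlaps), measuring from the bottom-left corner of the bounding box.
Bottom plate: 10.4 × 1.05, A = 10.92 in², y = 0.525 in, Ī = 1.0033 in⁴.
Web plate: 0.5 × 11.6, A = 5.8 in², y = 6.85 in, Ī = 65.037 in⁴.
Top plate: 2.8 × 0.65, A = 1.82 in², y = 12.975 in, Ī = 0.064079 in⁴.
Centroid: ȳ = ΣA·y / ΣA = 3.7259 in.
Transfer each piece to the centroidal x-axis using Ī + A·d² with d = y − 3.7259:
  bottom plate: d = -3.2009 in → contributes +112.88 in⁴
  web plate: d = 3.1241 in → contributes +121.65 in⁴
  top plate: d = 9.2491 in → contributes +155.76 in⁴
Total I = 390.29 in⁴.

Ix ≈ 390 in⁴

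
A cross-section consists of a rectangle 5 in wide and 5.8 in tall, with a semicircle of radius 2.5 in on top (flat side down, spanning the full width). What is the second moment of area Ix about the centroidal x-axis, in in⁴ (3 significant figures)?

Ix ≈ 201 in⁴

Treat the section as a set of non-overlapping primitives; coordinates are from the bounding-box lower-left.
Rectangular body: 5 × 5.8, A = 29 in², y = 2.9 in, Ī = 81.297 in⁴.
Semicircular cap: semicircle r = 2.5, A = 9.8175 in², y = 6.861 in, Ī = 4.2874 in⁴.
Centroid: ȳ = ΣA·y / ΣA = 3.9018 in.
Transfer each piece to the centroidal x-axis using Ī + A·d² with d = y − 3.9018:
  rectangular body: d = -1.0018 in → contributes +110.4 in⁴
  semicircular cap: d = 2.9592 in → contributes +90.26 in⁴
Total I = 200.66 in⁴.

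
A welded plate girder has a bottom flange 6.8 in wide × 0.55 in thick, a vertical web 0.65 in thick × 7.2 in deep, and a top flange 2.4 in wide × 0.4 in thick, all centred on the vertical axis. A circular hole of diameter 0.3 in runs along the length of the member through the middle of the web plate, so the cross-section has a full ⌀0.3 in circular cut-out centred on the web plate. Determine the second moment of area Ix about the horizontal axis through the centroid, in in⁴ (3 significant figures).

Decompose the section into non-overlapping parts with the origin at the bottom-left of its bounding rectangle.
Bottom plate: 6.8 × 0.55, A = 3.74 in², y = 0.275 in, Ī = 0.094279 in⁴.
Web plate: 0.65 × 7.2, A = 4.68 in², y = 4.15 in, Ī = 20.218 in⁴.
Top plate: 2.4 × 0.4, A = 0.96 in², y = 7.95 in, Ī = 0.0128 in⁴.
Hole (subtracted): ⌀0.3, A = 0.070686 in², y = 4.15 in, Ī = 0.00039761 in⁴.
Centroid: ȳ = ΣA·y / ΣA = 2.9851 in.
Transfer each piece to the horizontal axis through the centroid using Ī + A·d² with d = y − 2.9851:
  bottom plate: d = -2.7101 in → contributes +27.563 in⁴
  web plate: d = 1.1649 in → contributes +26.568 in⁴
  top plate: d = 4.9649 in → contributes +23.677 in⁴
  hole: d = 1.1649 in → contributes −0.096319 in⁴
Total I = 77.712 in⁴.

Ix ≈ 77.7 in⁴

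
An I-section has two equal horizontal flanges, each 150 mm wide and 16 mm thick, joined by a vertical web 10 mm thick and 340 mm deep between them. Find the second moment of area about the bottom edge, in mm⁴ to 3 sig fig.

Treat the section as a set of non-overlapping primitives; coordinates are from the bounding-box lower-left.
Bottom flange: 150 × 16, A = 2 400 mm², y = 8 mm, Ī = 51 200 mm⁴.
Web: 10 × 340, A = 3 400 mm², y = 186 mm, Ī = 32 753 333 mm⁴.
Top flange: 150 × 16, A = 2 400 mm², y = 364 mm, Ī = 51 200 mm⁴.
Transfer each piece to the base of the section using Ī + A·d² with d = y − 0:
  bottom flange: d = 8 mm → contributes +204 800 mm⁴
  web: d = 186 mm → contributes +150 379 733 mm⁴
  top flange: d = 364 mm → contributes +318 041 600 mm⁴
Total I = 468 626 133 mm⁴.

I_base ≈ 4.69 × 10⁸ mm⁴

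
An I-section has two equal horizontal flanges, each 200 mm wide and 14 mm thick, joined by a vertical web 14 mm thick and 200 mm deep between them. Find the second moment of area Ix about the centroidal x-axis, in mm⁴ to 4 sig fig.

Split into non-overlapping primitives; take the origin at the lower-left of the bounding box.
Bottom flange: 200 × 14, A = 2 800 mm², y = 7 mm, Ī = 45733.3 mm⁴.
Web: 14 × 200, A = 2 800 mm², y = 114 mm, Ī = 9 333 333 mm⁴.
Top flange: 200 × 14, A = 2 800 mm², y = 221 mm, Ī = 45733.3 mm⁴.
By symmetry the centroid is at mid-height, ȳ = 114 mm.
Transfer each piece to the centroidal x-axis using Ī + A·d² with d = y − 114:
  bottom flange: d = -107 mm → contributes +32 102 933 mm⁴
  web: d = 0 mm → contributes +9 333 333 mm⁴
  top flange: d = 107 mm → contributes +32 102 933 mm⁴
Total I = 73 539 200 mm⁴.

Ix ≈ 7.354 × 10⁷ mm⁴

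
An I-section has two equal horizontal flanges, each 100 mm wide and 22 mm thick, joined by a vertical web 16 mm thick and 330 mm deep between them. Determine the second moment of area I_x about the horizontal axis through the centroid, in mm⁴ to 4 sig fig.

I_x ≈ 1.844 × 10⁸ mm⁴

Split into non-overlapping primitives; take the origin at the lower-left of the bounding box.
Bottom flange: 100 × 22, A = 2 200 mm², y = 11 mm, Ī = 88733.3 mm⁴.
Web: 16 × 330, A = 5 280 mm², y = 187 mm, Ī = 47 916 000 mm⁴.
Top flange: 100 × 22, A = 2 200 mm², y = 363 mm, Ī = 88733.3 mm⁴.
By symmetry the centroid is at mid-height, ȳ = 187 mm.
Transfer each piece to the horizontal axis through the centroid using Ī + A·d² with d = y − 187:
  bottom flange: d = -176 mm → contributes +68 235 933 mm⁴
  web: d = 0 mm → contributes +47 916 000 mm⁴
  top flange: d = 176 mm → contributes +68 235 933 mm⁴
Total I = 184 387 867 mm⁴.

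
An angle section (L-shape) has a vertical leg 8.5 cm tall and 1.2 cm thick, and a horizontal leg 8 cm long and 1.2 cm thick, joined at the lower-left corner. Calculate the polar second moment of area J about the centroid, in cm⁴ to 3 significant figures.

Break the section into simple shapes (no overlaps), measuring from the bottom-left corner of the bounding box.
Vertical leg: 1.2 × 8.5, A = 10.2 cm², y = 4.25 cm, Ī = 61.413 cm⁴.
Horizontal leg (remainder): 6.8 × 1.2, A = 8.16 cm², y = 0.6 cm, Ī = 0.9792 cm⁴.
Centroid: ȳ = ΣA·y / ΣA = 2.6278 cm.
Transfer each piece to the centroidal x-axis using Ī + A·d² with d = y − 2.6278:
  vertical leg: d = 1.6222 cm → contributes +88.255 cm⁴
  horizontal leg (remainder): d = -2.0278 cm → contributes +34.532 cm⁴
Total I = 122.79 cm⁴.
For the y-axis: x̄ = 2.3778 cm.
Repeating about the centroidal y-axis gives I_y = 105.2 cm⁴.
Polar second moment: J = I_x + I_y = 227.99 cm⁴.

J ≈ 228 cm⁴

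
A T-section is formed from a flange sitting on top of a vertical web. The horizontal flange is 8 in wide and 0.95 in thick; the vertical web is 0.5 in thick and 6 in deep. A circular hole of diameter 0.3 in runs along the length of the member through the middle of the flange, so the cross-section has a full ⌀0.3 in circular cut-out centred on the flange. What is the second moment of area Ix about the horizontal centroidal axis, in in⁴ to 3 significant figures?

Split into non-overlapping primitives; take the origin at the lower-left of the bounding box.
Flange: 8 × 0.95, A = 7.6 in², y = 6.475 in, Ī = 0.57158 in⁴.
Web: 0.5 × 6, A = 3 in², y = 3 in, Ī = 9 in⁴.
Hole (subtracted): ⌀0.3, A = 0.070686 in², y = 6.475 in, Ī = 0.00039761 in⁴.
Centroid: ȳ = ΣA·y / ΣA = 5.4849 in.
Transfer each piece to the horizontal centroidal axis using Ī + A·d² with d = y − 5.4849:
  flange: d = 0.99009 in → contributes +8.0217 in⁴
  web: d = -2.4849 in → contributes +27.524 in⁴
  hole: d = 0.99009 in → contributes −0.06969 in⁴
Total I = 35.476 in⁴.

Ix ≈ 35.5 in⁴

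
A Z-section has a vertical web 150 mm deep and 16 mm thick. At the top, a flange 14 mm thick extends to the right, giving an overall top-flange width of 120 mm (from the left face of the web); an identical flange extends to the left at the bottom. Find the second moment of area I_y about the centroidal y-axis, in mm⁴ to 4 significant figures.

I_y ≈ 1.316 × 10⁷ mm⁴

Split into non-overlapping primitives; take the origin at the lower-left of the bounding box.
Web: 16 × 150, A = 2 400 mm², x = 112 mm, Ī = 51 200 mm⁴.
Top flange (beyond web): 104 × 14, A = 1 456 mm², x = 172 mm, Ī = 1 312 341 mm⁴.
Bottom flange (beyond web): 104 × 14, A = 1 456 mm², x = 52 mm, Ī = 1 312 341 mm⁴.
Centroid: x̄ = ΣA·x / ΣA = 112 mm.
Transfer each piece to the centroidal y-axis using Ī + A·d² with d = x − 112:
  web: d = 0 mm → contributes +51 200 mm⁴
  top flange (beyond web): d = 60 mm → contributes +6 553 941 mm⁴
  bottom flange (beyond web): d = -60 mm → contributes +6 553 941 mm⁴
Total I = 13 159 083 mm⁴.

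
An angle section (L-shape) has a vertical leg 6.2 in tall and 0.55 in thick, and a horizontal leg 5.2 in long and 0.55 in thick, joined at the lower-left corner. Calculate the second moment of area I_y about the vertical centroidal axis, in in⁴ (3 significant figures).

Treat the section as a set of non-overlapping primitives; coordinates are from the bounding-box lower-left.
Vertical leg: 0.55 × 6.2, A = 3.41 in², x = 0.275 in, Ī = 0.08596 in⁴.
Horizontal leg (remainder): 4.65 × 0.55, A = 2.5575 in², x = 2.875 in, Ī = 4.6083 in⁴.
Centroid: x̄ = ΣA·x / ΣA = 1.3893 in.
Transfer each piece to the vertical centroidal axis using Ī + A·d² with d = x − 1.3893:
  vertical leg: d = -1.1143 in → contributes +4.3199 in⁴
  horizontal leg (remainder): d = 1.4857 in → contributes +10.254 in⁴
Total I = 14.574 in⁴.

I_y ≈ 14.6 in⁴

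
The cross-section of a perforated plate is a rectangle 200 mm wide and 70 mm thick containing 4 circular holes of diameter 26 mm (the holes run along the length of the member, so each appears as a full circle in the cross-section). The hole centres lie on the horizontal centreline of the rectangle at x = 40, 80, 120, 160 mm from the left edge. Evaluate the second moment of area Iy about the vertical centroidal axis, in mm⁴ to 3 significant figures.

Treat the section as a set of non-overlapping primitives; coordinates are from the bounding-box lower-left.
Plate: 200 × 70, A = 14 000 mm², x = 100 mm, Ī = 46 666 667 mm⁴.
Hole 1 (subtracted): ⌀26, A = 530.93 mm², x = 40 mm, Ī = 22 432 mm⁴.
Hole 2 (subtracted): ⌀26, A = 530.93 mm², x = 80 mm, Ī = 22 432 mm⁴.
Hole 3 (subtracted): ⌀26, A = 530.93 mm², x = 120 mm, Ī = 22 432 mm⁴.
Hole 4 (subtracted): ⌀26, A = 530.93 mm², x = 160 mm, Ī = 22 432 mm⁴.
By symmetry the centroid is at mid-width, x̄ = 100 mm.
Transfer each piece to the vertical centroidal axis using Ī + A·d² with d = x − 100:
  plate: d = 0 mm → contributes +46 666 667 mm⁴
  hole 1: d = -60 mm → contributes −1 933 777 mm⁴
  hole 2: d = -20 mm → contributes −234 803 mm⁴
  hole 3: d = 20 mm → contributes −234 803 mm⁴
  hole 4: d = 60 mm → contributes −1 933 777 mm⁴
Total I = 42 329 506 mm⁴.

Iy ≈ 4.23 × 10⁷ mm⁴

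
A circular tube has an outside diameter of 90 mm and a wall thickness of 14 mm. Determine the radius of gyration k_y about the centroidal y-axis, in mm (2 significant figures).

k_y ≈ 27 mm

Treat the section as a set of non-overlapping primitives; coordinates are from the bounding-box lower-left.
Outer circle: ⌀90, A = 6 362 mm², x = 45 mm, Ī = 3 220 623 mm⁴.
Bore (subtracted): ⌀62, A = 3 019 mm², x = 45 mm, Ī = 725 332 mm⁴.
By symmetry the centroid is at mid-width, x̄ = 45 mm.
All pieces are centred on the centroidal y-axis, so I = ΣĪ (holes subtracted) = 2 495 292 mm⁴.
Radius of gyration: k = √(I/A) = √(2 495 292 / 3 343) = 27.32 mm.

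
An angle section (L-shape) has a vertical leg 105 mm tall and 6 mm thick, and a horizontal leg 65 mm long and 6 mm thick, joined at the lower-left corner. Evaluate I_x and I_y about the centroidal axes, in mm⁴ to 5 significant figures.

I_x ≈ 1.1352 × 10⁶ mm⁴, I_y ≈ 3.4397 × 10⁵ mm⁴

Break the section into simple shapes (no overlaps), measuring from the bottom-left corner of the bounding box.
Vertical leg: 6 × 105, A = 630 mm², y = 52.5 mm, Ī = 578812.5 mm⁴.
Horizontal leg (remainder): 59 × 6, A = 354 mm², y = 3 mm, Ī = 1 062 mm⁴.
Centroid: ȳ = ΣA·y / ΣA = 34.69207 mm.
Transfer each piece to the centroidal x-axis using Ī + A·d² with d = y − 34.69207:
  vertical leg: d = 17.80793 mm → contributes +778599.5 mm⁴
  horizontal leg (remainder): d = -31.69207 mm → contributes +356615.2 mm⁴
Total I = 1 135 215 mm⁴.
For the y-axis: x̄ = 14.69207 mm.
Repeating about the centroidal y-axis gives I_y = 343974.7 mm⁴.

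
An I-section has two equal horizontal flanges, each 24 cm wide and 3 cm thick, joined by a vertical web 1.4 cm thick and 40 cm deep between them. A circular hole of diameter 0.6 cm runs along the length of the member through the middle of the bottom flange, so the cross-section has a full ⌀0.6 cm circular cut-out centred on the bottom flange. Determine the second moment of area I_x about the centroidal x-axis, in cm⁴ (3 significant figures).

I_x ≈ 7.40 × 10⁴ cm⁴

Break the section into simple shapes (no overlaps), measuring from the bottom-left corner of the bounding box.
Bottom flange: 24 × 3, A = 72 cm², y = 1.5 cm, Ī = 54 cm⁴.
Web: 1.4 × 40, A = 56 cm², y = 23 cm, Ī = 7466.7 cm⁴.
Top flange: 24 × 3, A = 72 cm², y = 44.5 cm, Ī = 54 cm⁴.
Hole (subtracted): ⌀0.6, A = 0.28274 cm², y = 1.5 cm, Ī = 0.0063617 cm⁴.
Centroid: ȳ = ΣA·y / ΣA = 23.03 cm.
Transfer each piece to the centroidal x-axis using Ī + A·d² with d = y − 23.03:
  bottom flange: d = -21.53 cm → contributes +33 430 cm⁴
  web: d = -0.030438 cm → contributes +7466.7 cm⁴
  top flange: d = 21.47 cm → contributes +33 242 cm⁴
  hole: d = -21.53 cm → contributes −131.07 cm⁴
Total I = 74 008 cm⁴.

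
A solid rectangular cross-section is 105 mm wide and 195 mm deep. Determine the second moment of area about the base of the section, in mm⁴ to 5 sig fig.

I_base ≈ 2.5952 × 10⁸ mm⁴

The section: 105 × 195, A = 20 475 mm², y = 97.5 mm, Ī = 64 880 156 mm⁴.
Transfer it to the base of the section using Ī + A·d² with d = y − 0:
  the section: d = 97.5 mm → contributes +259 520 625 mm⁴
Total I = 259 520 625 mm⁴.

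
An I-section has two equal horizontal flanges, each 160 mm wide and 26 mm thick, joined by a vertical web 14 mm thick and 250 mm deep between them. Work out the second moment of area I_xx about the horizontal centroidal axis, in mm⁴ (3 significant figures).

Treat the section as a set of non-overlapping primitives; coordinates are from the bounding-box lower-left.
Bottom flange: 160 × 26, A = 4 160 mm², y = 13 mm, Ī = 234 347 mm⁴.
Web: 14 × 250, A = 3 500 mm², y = 151 mm, Ī = 18 229 167 mm⁴.
Top flange: 160 × 26, A = 4 160 mm², y = 289 mm, Ī = 234 347 mm⁴.
By symmetry the centroid is at mid-height, ȳ = 151 mm.
Transfer each piece to the horizontal centroidal axis using Ī + A·d² with d = y − 151:
  bottom flange: d = -138 mm → contributes +79 457 387 mm⁴
  web: d = 0 mm → contributes +18 229 167 mm⁴
  top flange: d = 138 mm → contributes +79 457 387 mm⁴
Total I = 177 143 940 mm⁴.

I_xx ≈ 1.77 × 10⁸ mm⁴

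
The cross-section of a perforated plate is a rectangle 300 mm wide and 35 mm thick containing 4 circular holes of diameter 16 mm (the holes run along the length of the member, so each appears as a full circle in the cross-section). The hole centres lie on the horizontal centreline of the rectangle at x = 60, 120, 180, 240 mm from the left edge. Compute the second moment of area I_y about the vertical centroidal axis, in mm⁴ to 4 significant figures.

I_y ≈ 7.512 × 10⁷ mm⁴

Break the section into simple shapes (no overlaps), measuring from the bottom-left corner of the bounding box.
Plate: 300 × 35, A = 10 500 mm², x = 150 mm, Ī = 78 750 000 mm⁴.
Hole 1 (subtracted): ⌀16, A = 201.062 mm², x = 60 mm, Ī = 3216.99 mm⁴.
Hole 2 (subtracted): ⌀16, A = 201.062 mm², x = 120 mm, Ī = 3216.99 mm⁴.
Hole 3 (subtracted): ⌀16, A = 201.062 mm², x = 180 mm, Ī = 3216.99 mm⁴.
Hole 4 (subtracted): ⌀16, A = 201.062 mm², x = 240 mm, Ī = 3216.99 mm⁴.
By symmetry the centroid is at mid-width, x̄ = 150 mm.
Transfer each piece to the vertical centroidal axis using Ī + A·d² with d = x − 150:
  plate: d = 0 mm → contributes +78 750 000 mm⁴
  hole 1: d = -90 mm → contributes −1 631 819 mm⁴
  hole 2: d = -30 mm → contributes −184 173 mm⁴
  hole 3: d = 30 mm → contributes −184 173 mm⁴
  hole 4: d = 90 mm → contributes −1 631 819 mm⁴
Total I = 75 118 017 mm⁴.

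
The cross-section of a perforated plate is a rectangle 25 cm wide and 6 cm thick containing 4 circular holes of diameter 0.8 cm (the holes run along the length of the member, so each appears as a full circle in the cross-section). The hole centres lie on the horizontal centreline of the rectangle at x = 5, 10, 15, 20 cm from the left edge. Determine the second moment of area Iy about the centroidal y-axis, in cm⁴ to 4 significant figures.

Break the section into simple shapes (no overlaps), measuring from the bottom-left corner of the bounding box.
Plate: 25 × 6, A = 150 cm², x = 12.5 cm, Ī = 7812.5 cm⁴.
Hole 1 (subtracted): ⌀0.8, A = 0.502655 cm², x = 5 cm, Ī = 0.0201062 cm⁴.
Hole 2 (subtracted): ⌀0.8, A = 0.502655 cm², x = 10 cm, Ī = 0.0201062 cm⁴.
Hole 3 (subtracted): ⌀0.8, A = 0.502655 cm², x = 15 cm, Ī = 0.0201062 cm⁴.
Hole 4 (subtracted): ⌀0.8, A = 0.502655 cm², x = 20 cm, Ī = 0.0201062 cm⁴.
By symmetry the centroid is at mid-width, x̄ = 12.5 cm.
Transfer each piece to the centroidal y-axis using Ī + A·d² with d = x − 12.5:
  plate: d = 0 cm → contributes +7812.5 cm⁴
  hole 1: d = -7.5 cm → contributes −28.2944 cm⁴
  hole 2: d = -2.5 cm → contributes −3.1617 cm⁴
  hole 3: d = 2.5 cm → contributes −3.1617 cm⁴
  hole 4: d = 7.5 cm → contributes −28.2944 cm⁴
Total I = 7749.59 cm⁴.

Iy ≈ 7750 cm⁴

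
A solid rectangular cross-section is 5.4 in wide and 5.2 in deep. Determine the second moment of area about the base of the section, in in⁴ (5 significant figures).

The section: 5.4 × 5.2, A = 28.08 in², y = 2.6 in, Ī = 63.2736 in⁴.
Transfer it to the bottom edge using Ī + A·d² with d = y − 0:
  the section: d = 2.6 in → contributes +253.0944 in⁴
Total I = 253.0944 in⁴.

I_base ≈ 253.09 in⁴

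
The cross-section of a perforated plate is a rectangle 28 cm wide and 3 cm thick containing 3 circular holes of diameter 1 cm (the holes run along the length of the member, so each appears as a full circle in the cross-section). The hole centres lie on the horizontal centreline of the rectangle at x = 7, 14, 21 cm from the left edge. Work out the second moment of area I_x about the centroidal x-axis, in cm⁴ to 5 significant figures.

Break the section into simple shapes (no overlaps), measuring from the bottom-left corner of the bounding box.
Plate: 28 × 3, A = 84 cm², y = 1.5 cm, Ī = 63 cm⁴.
Hole 1 (subtracted): ⌀1, A = 0.7853982 cm², y = 1.5 cm, Ī = 0.04908739 cm⁴.
Hole 2 (subtracted): ⌀1, A = 0.7853982 cm², y = 1.5 cm, Ī = 0.04908739 cm⁴.
Hole 3 (subtracted): ⌀1, A = 0.7853982 cm², y = 1.5 cm, Ī = 0.04908739 cm⁴.
By symmetry the centroid is at mid-height, ȳ = 1.5 cm.
All pieces are centred on the centroidal x-axis, so I = ΣĪ (holes subtracted) = 62.85274 cm⁴.

I_x ≈ 62.853 cm⁴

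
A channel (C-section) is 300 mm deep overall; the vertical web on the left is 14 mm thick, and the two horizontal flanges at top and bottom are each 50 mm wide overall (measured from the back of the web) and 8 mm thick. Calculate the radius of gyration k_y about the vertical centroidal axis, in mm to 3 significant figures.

k_y ≈ 9.68 mm

Decompose the section into non-overlapping parts with the origin at the bottom-left of its bounding rectangle.
Web: 14 × 300, A = 4 200 mm², x = 7 mm, Ī = 68 600 mm⁴.
Top flange (beyond web): 36 × 8, A = 288 mm², x = 32 mm, Ī = 31 104 mm⁴.
Bottom flange (beyond web): 36 × 8, A = 288 mm², x = 32 mm, Ī = 31 104 mm⁴.
Centroid: x̄ = ΣA·x / ΣA = 10.015 mm.
Transfer each piece to the vertical centroidal axis using Ī + A·d² with d = x − 10.015:
  web: d = -3.0151 mm → contributes +106 781 mm⁴
  top flange (beyond web): d = 21.985 mm → contributes +170 305 mm⁴
  bottom flange (beyond web): d = 21.985 mm → contributes +170 305 mm⁴
Total I = 447 391 mm⁴.
Radius of gyration: k = √(I/A) = √(447 391 / 4 776) = 9.6786 mm.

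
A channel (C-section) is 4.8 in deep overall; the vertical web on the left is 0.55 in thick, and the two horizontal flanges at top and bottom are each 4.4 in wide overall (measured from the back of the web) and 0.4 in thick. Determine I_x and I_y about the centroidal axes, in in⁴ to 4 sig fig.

I_x ≈ 20.02 in⁴, I_y ≈ 10.75 in⁴

Treat the section as a set of non-overlapping primitives; coordinates are from the bounding-box lower-left.
Web: 0.55 × 4.8, A = 2.64 in², y = 2.4 in, Ī = 5.0688 in⁴.
Top flange (beyond web): 3.85 × 0.4, A = 1.54 in², y = 4.6 in, Ī = 0.0205333 in⁴.
Bottom flange (beyond web): 3.85 × 0.4, A = 1.54 in², y = 0.2 in, Ī = 0.0205333 in⁴.
By symmetry the centroid is at mid-height, ȳ = 2.4 in.
Transfer each piece to the centroidal x-axis using Ī + A·d² with d = y − 2.4:
  web: d = 0 in → contributes +5.0688 in⁴
  top flange (beyond web): d = 2.2 in → contributes +7.47413 in⁴
  bottom flange (beyond web): d = -2.2 in → contributes +7.47413 in⁴
Total I = 20.0171 in⁴.
For the y-axis: x̄ = 1.45962 in.
Repeating about the centroidal y-axis gives I_y = 10.7512 in⁴.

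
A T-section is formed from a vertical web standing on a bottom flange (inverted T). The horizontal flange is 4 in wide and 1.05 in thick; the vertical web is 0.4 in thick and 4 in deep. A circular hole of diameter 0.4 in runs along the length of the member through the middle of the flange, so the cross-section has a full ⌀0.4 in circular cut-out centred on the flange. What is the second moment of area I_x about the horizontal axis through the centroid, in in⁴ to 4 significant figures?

Decompose the section into non-overlapping parts with the origin at the bottom-left of its bounding rectangle.
Flange: 4 × 1.05, A = 4.2 in², y = 0.525 in, Ī = 0.385875 in⁴.
Web: 0.4 × 4, A = 1.6 in², y = 3.05 in, Ī = 2.13333 in⁴.
Hole (subtracted): ⌀0.4, A = 0.125664 in², y = 0.525 in, Ī = 0.00125664 in⁴.
Centroid: ȳ = ΣA·y / ΣA = 1.23698 in.
Transfer each piece to the horizontal axis through the centroid using Ī + A·d² with d = y − 1.23698:
  flange: d = -0.711978 in → contributes +2.51491 in⁴
  web: d = 1.81302 in → contributes +7.39261 in⁴
  hole: d = -0.711978 in → contributes −0.0649571 in⁴
Total I = 9.84256 in⁴.

I_x ≈ 9.843 in⁴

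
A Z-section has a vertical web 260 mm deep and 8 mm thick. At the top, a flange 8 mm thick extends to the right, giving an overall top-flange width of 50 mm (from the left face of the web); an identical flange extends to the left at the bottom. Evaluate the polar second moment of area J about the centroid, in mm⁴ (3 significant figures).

Break the section into simple shapes (no overlaps), measuring from the bottom-left corner of the bounding box.
Web: 8 × 260, A = 2 080 mm², y = 130 mm, Ī = 11 717 333 mm⁴.
Top flange (beyond web): 42 × 8, A = 336 mm², y = 256 mm, Ī = 1 792 mm⁴.
Bottom flange (beyond web): 42 × 8, A = 336 mm², y = 4 mm, Ī = 1 792 mm⁴.
Centroid: ȳ = ΣA·y / ΣA = 130 mm.
Transfer each piece to the centroidal x-axis using Ī + A·d² with d = y − 130:
  web: d = 0 mm → contributes +11 717 333 mm⁴
  top flange (beyond web): d = 126 mm → contributes +5 336 128 mm⁴
  bottom flange (beyond web): d = -126 mm → contributes +5 336 128 mm⁴
Total I = 22 389 589 mm⁴.
For the y-axis: x̄ = 46 mm.
Repeating about the centroidal y-axis gives I_y = 529 877 mm⁴.
Polar second moment: J = I_x + I_y = 22 919 467 mm⁴.

J ≈ 2.29 × 10⁷ mm⁴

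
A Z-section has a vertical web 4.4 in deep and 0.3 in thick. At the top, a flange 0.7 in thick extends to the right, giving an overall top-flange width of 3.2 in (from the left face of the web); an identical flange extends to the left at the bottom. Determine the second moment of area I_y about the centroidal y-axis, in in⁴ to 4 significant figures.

Break the section into simple shapes (no overlaps), measuring from the bottom-left corner of the bounding box.
Web: 0.3 × 4.4, A = 1.32 in², x = 3.05 in, Ī = 0.0099 in⁴.
Top flange (beyond web): 2.9 × 0.7, A = 2.03 in², x = 4.65 in, Ī = 1.42269 in⁴.
Bottom flange (beyond web): 2.9 × 0.7, A = 2.03 in², x = 1.45 in, Ī = 1.42269 in⁴.
Centroid: x̄ = ΣA·x / ΣA = 3.05 in.
Transfer each piece to the centroidal y-axis using Ī + A·d² with d = x − 3.05:
  web: d = 0 in → contributes +0.0099 in⁴
  top flange (beyond web): d = 1.6 in → contributes +6.61949 in⁴
  bottom flange (beyond web): d = -1.6 in → contributes +6.61949 in⁴
Total I = 13.2489 in⁴.

I_y ≈ 13.25 in⁴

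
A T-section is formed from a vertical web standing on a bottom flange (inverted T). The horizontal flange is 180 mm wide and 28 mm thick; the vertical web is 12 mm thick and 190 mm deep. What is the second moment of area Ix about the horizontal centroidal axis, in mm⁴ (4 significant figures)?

Ix ≈ 2.584 × 10⁷ mm⁴

Decompose the section into non-overlapping parts with the origin at the bottom-left of its bounding rectangle.
Flange: 180 × 28, A = 5 040 mm², y = 14 mm, Ī = 329 280 mm⁴.
Web: 12 × 190, A = 2 280 mm², y = 123 mm, Ī = 6 859 000 mm⁴.
Centroid: ȳ = ΣA·y / ΣA = 47.9508 mm.
Transfer each piece to the horizontal centroidal axis using Ī + A·d² with d = y − 47.9508:
  flange: d = -33.9508 mm → contributes +6 138 677 mm⁴
  web: d = 75.0492 mm → contributes +19 700 825 mm⁴
Total I = 25 839 502 mm⁴.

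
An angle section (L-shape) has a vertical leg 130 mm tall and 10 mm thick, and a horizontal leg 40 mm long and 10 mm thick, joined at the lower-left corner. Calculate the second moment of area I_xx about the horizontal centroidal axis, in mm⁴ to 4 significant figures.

Break the section into simple shapes (no overlaps), measuring from the bottom-left corner of the bounding box.
Vertical leg: 10 × 130, A = 1 300 mm², y = 65 mm, Ī = 1 830 833 mm⁴.
Horizontal leg (remainder): 30 × 10, A = 300 mm², y = 5 mm, Ī = 2 500 mm⁴.
Centroid: ȳ = ΣA·y / ΣA = 53.75 mm.
Transfer each piece to the horizontal centroidal axis using Ī + A·d² with d = y − 53.75:
  vertical leg: d = 11.25 mm → contributes +1 995 365 mm⁴
  horizontal leg (remainder): d = -48.75 mm → contributes +715 469 mm⁴
Total I = 2 710 833 mm⁴.

I_xx ≈ 2.711 × 10⁶ mm⁴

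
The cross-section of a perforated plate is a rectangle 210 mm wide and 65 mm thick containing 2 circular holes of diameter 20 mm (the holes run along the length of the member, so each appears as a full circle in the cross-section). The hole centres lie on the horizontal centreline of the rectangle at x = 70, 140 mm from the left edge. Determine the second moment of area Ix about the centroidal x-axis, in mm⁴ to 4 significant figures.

Treat the section as a set of non-overlapping primitives; coordinates are from the bounding-box lower-left.
Plate: 210 × 65, A = 13 650 mm², y = 32.5 mm, Ī = 4 805 938 mm⁴.
Hole 1 (subtracted): ⌀20, A = 314.159 mm², y = 32.5 mm, Ī = 7853.98 mm⁴.
Hole 2 (subtracted): ⌀20, A = 314.159 mm², y = 32.5 mm, Ī = 7853.98 mm⁴.
By symmetry the centroid is at mid-height, ȳ = 32.5 mm.
All pieces are centred on the centroidal x-axis, so I = ΣĪ (holes subtracted) = 4 790 230 mm⁴.

Ix ≈ 4.790 × 10⁶ mm⁴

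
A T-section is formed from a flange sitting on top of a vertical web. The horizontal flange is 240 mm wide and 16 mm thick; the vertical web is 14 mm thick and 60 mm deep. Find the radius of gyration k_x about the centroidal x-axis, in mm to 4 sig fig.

k_x ≈ 16.85 mm

Treat the section as a set of non-overlapping primitives; coordinates are from the bounding-box lower-left.
Flange: 240 × 16, A = 3 840 mm², y = 68 mm, Ī = 81 920 mm⁴.
Web: 14 × 60, A = 840 mm², y = 30 mm, Ī = 252 000 mm⁴.
Centroid: ȳ = ΣA·y / ΣA = 61.1795 mm.
Transfer each piece to the centroidal x-axis using Ī + A·d² with d = y − 61.1795:
  flange: d = 6.82051 mm → contributes +260 554 mm⁴
  web: d = -31.1795 mm → contributes +1 068 615 mm⁴
Total I = 1 329 169 mm⁴.
Radius of gyration: k = √(I/A) = √(1 329 169 / 4 680) = 16.8526 mm.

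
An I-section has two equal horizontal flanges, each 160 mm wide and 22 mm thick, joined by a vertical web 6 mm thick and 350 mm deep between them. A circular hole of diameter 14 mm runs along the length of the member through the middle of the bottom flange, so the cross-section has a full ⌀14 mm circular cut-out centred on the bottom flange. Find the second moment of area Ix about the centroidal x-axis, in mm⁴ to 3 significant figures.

Decompose the section into non-overlapping parts with the origin at the bottom-left of its bounding rectangle.
Bottom flange: 160 × 22, A = 3 520 mm², y = 11 mm, Ī = 141 973 mm⁴.
Web: 6 × 350, A = 2 100 mm², y = 197 mm, Ī = 21 437 500 mm⁴.
Top flange: 160 × 22, A = 3 520 mm², y = 383 mm, Ī = 141 973 mm⁴.
Hole (subtracted): ⌀14, A = 153.94 mm², y = 11 mm, Ī = 1885.7 mm⁴.
Centroid: ȳ = ΣA·y / ΣA = 200.19 mm.
Transfer each piece to the centroidal x-axis using Ī + A·d² with d = y − 200.19:
  bottom flange: d = -189.19 mm → contributes +126 127 926 mm⁴
  web: d = -3.1863 mm → contributes +21 458 821 mm⁴
  top flange: d = 182.81 mm → contributes +117 783 335 mm⁴
  hole: d = -189.19 mm → contributes −5 511 554 mm⁴
Total I = 259 858 528 mm⁴.

Ix ≈ 2.60 × 10⁸ mm⁴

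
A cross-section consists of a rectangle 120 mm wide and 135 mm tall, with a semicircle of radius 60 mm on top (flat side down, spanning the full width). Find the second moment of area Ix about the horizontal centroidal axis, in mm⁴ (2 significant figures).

Ix ≈ 6.2 × 10⁷ mm⁴

Split into non-overlapping primitives; take the origin at the lower-left of the bounding box.
Rectangular body: 120 × 135, A = 16 200 mm², y = 67.5 mm, Ī = 24 603 750 mm⁴.
Semicircular cap: semicircle r = 60, A = 5 655 mm², y = 160.5 mm, Ī = 1 422 450 mm⁴.
Centroid: ȳ = ΣA·y / ΣA = 91.55 mm.
Transfer each piece to the horizontal centroidal axis using Ī + A·d² with d = y − 91.55:
  rectangular body: d = -24.05 mm → contributes +33 977 221 mm⁴
  semicircular cap: d = 68.91 mm → contributes +28 275 466 mm⁴
Total I = 62 252 687 mm⁴.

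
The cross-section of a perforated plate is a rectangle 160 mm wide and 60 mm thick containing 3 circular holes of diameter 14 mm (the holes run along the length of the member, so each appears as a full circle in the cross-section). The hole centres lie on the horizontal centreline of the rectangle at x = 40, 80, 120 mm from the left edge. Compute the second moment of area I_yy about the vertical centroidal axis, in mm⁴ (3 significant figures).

Break the section into simple shapes (no overlaps), measuring from the bottom-left corner of the bounding box.
Plate: 160 × 60, A = 9 600 mm², x = 80 mm, Ī = 20 480 000 mm⁴.
Hole 1 (subtracted): ⌀14, A = 153.94 mm², x = 40 mm, Ī = 1885.7 mm⁴.
Hole 2 (subtracted): ⌀14, A = 153.94 mm², x = 80 mm, Ī = 1885.7 mm⁴.
Hole 3 (subtracted): ⌀14, A = 153.94 mm², x = 120 mm, Ī = 1885.7 mm⁴.
By symmetry the centroid is at mid-width, x̄ = 80 mm.
Transfer each piece to the vertical centroidal axis using Ī + A·d² with d = x − 80:
  plate: d = 0 mm → contributes +20 480 000 mm⁴
  hole 1: d = -40 mm → contributes −248 187 mm⁴
  hole 2: d = 0 mm → contributes −1885.7 mm⁴
  hole 3: d = 40 mm → contributes −248 187 mm⁴
Total I = 19 981 741 mm⁴.

I_yy ≈ 2.00 × 10⁷ mm⁴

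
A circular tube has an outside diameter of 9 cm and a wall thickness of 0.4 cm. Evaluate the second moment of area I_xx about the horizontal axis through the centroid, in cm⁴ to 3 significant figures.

Split into non-overlapping primitives; take the origin at the lower-left of the bounding box.
Outer circle: ⌀9, A = 63.617 cm², y = 4.5 cm, Ī = 322.06 cm⁴.
Bore (subtracted): ⌀8.2, A = 52.81 cm², y = 4.5 cm, Ī = 221.93 cm⁴.
By symmetry the centroid is at mid-height, ȳ = 4.5 cm.
All pieces are centred on the horizontal axis through the centroid, so I = ΣĪ (holes subtracted) = 100.13 cm⁴.

I_xx ≈ 100 cm⁴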